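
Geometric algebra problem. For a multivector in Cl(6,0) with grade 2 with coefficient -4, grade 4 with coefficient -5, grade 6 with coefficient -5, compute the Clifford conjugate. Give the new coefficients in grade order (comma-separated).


Clifford conjugate sign for grade k: (-1)^(k(k+1)/2)
Grade 2: (-1)^(2*3/2) = (-1)^3 = -1, coeff -4 -> 4
Grade 4: (-1)^(4*5/2) = (-1)^10 = 1, coeff -5 -> -5
Grade 6: (-1)^(6*7/2) = (-1)^21 = -1, coeff -5 -> 5
Conjugated coefficients: 4, -5, 5


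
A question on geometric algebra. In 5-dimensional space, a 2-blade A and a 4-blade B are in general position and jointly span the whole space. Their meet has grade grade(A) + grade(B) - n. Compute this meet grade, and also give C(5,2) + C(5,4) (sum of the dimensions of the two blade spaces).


Meet grade = grade(A) + grade(B) - n
= 2 + 4 - 5 = 1
C(5,2) = 10
C(5,4) = 5
dim_A + dim_B = 10 + 5 = 15


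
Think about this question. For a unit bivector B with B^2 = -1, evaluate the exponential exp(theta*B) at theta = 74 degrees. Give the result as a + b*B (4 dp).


For a unit bivector B with B^2 = -1, the exponential series gives
e^(theta*B) = cos(theta) + sin(theta)*B (the GA analogue of Euler's formula).
theta = 74 degrees = 1.291544 rad
cos(74 deg) = 0.2756
sin(74 deg) = 0.9613
exp(theta*B) = 0.2756 + 0.9613*B


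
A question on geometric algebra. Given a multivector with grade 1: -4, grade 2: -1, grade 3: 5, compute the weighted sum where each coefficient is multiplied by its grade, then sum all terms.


Grade-weighted sum = sum of grade_k * coefficient_k
1*(-4) = -4
2*(-1) = -2
3*5 = 15
Total = -4 + (-2) + 15 = 9


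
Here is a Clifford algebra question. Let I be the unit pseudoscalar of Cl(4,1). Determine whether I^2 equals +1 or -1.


The pseudoscalar I = e1...e_n (product of all n generators) of Cl(p,q) satisfies I^2 = (-1)^(q + n(n-1)/2).
p = 4, q = 1, n = p + q = 5
n(n-1)/2 = 5 * 4 / 2 = 10
Exponent = q + n(n-1)/2 = 1 + 10 = 11
I^2 = (-1)^11 = -1


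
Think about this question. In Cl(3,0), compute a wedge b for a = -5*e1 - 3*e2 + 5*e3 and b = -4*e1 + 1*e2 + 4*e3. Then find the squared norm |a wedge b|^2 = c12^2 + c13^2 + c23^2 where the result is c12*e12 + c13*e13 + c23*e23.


a wedge b = (a1*b2 - a2*b1)*e12 + (a1*b3 - a3*b1)*e13 + (a2*b3 - a3*b2)*e23
e12 coeff: (-5)*1 - (-3)*(-4) = -5 - 12 = -17
e13 coeff: (-5)*4 - 5*(-4) = -20 - (-20) = 0
e23 coeff: (-3)*4 - 5*1 = -12 - 5 = -17
|a wedge b|^2 = (-17)^2 + 0^2 + (-17)^2
= 289 + 0 + 289
= 578


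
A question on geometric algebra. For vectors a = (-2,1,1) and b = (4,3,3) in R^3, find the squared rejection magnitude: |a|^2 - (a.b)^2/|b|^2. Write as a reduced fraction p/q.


|a|^2 = (-2)^2 + 1^2 + 1^2 = 6
|b|^2 = 4^2 + 3^2 + 3^2 = 34
a . b = (-2)*4 + 1*3 + 1*3 = -2
(a.b)^2 = (-2)^2 = 4
|rej|^2 = 6 - 4/34
= (204 - 4)/34
= 200/34
In lowest terms: 100/17


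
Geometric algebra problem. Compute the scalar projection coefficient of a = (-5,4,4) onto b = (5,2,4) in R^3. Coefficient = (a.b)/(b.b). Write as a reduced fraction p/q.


Projection coefficient = (a . b) / (b . b)
a . b = (-5)*5 + 4*2 + 4*4
= -25 + 8 + 16 = -1
b . b = 5^2 + 2^2 + 4^2
= 25 + 4 + 16 = 45
Coefficient = -1/45
In lowest terms: -1/45


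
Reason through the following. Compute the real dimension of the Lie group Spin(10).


Spin(n) double-covers SO(n); both have Lie algebra so(n) of dimension n(n-1)/2.
n = 10
n(n-1) = 10 * 9 = 90
dim Spin(10) = 90/2 = 45


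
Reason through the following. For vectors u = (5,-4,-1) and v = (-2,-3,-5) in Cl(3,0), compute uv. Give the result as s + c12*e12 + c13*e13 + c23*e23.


In Cl(3,0): e_i^2 = 1, e_ie_j = -e_je_i for i != j.
Scalar part = u . v = 5*(-2) + (-4)*(-3) + (-1)*(-5)
= -10 + 12 + 5 = 7
e12 coeff = 5*(-3) - (-4)*(-2) = -15 - 8 = -23
e13 coeff = 5*(-5) - (-1)*(-2) = -25 - 2 = -27
e23 coeff = (-4)*(-5) - (-1)*(-3) = 20 - 3 = 17
uv = 7 - 23*e12 - 27*e13 + 17*e23


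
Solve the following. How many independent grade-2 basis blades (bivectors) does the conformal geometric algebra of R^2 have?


The conformal model of R^2 uses Cl(3,1) with m = 2 + 2 = 4 generators.
Number of grade-2 blades = C(m, 2) = C(4, 2)
= 4*3/2 = 6


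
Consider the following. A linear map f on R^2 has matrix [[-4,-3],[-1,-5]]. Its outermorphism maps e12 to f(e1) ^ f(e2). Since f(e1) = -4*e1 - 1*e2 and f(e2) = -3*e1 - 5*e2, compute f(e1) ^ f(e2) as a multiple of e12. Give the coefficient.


The outermorphism of a linear map f sends e1^e2 to f(e1)^f(e2).
f(e1) = -4*e1 - 1*e2
f(e2) = -3*e1 - 5*e2
f(e1) ^ f(e2) = (-4*e1 - 1*e2) ^ (-3*e1 - 5*e2)
= (-4)*(-5)*e12 + (-1)*(-3)*e21
= (20 - 3)*e12
= 17*e12
Coefficient = 17


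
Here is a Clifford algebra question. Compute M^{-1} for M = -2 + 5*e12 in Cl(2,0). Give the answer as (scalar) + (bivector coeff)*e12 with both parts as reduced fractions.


M = -2 + 5*e12, where e12^2 = -1.
Since M commutes with its reverse ~M = a - b*e12, M * ~M = a^2 - b^2*e12^2 = a^2 + b^2.
So M^{-1} = ~M / (a^2 + b^2) = (a - b*e12)/(a^2 + b^2).
a^2 + b^2 = 4 + 25 = 29
Scalar part = -2/29 = -2/29
Bivector coeff = -5/29 = -5/29
M^{-1} = -2/29 - 5/29*e12


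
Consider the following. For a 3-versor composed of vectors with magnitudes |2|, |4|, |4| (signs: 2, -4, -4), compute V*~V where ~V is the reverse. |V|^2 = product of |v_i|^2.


Each vector v_i has |v_i|^2 = s_i^2
Squared scales: 2^2 = 4, (-4)^2 = 16, (-4)^2 = 16
|V|^2 = 4 * 16 * 16
= 1024


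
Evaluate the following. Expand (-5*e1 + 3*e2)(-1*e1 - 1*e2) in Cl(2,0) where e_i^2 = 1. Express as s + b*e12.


Expand: (-5*e1 + 3*e2)(-1*e1 - 1*e2)
= (-5)*(-1)*e1e1 + (-5)*(-1)*e1e2 + 3*(-1)*e2e1 + 3*(-1)*e2e2
Using e1^2 = e2^2 = 1, e2e1 = -e1e2:
Scalar part s = (-5)*(-1) + 3*(-1) = 5 + (-3) = 2
Bivector part b = (-5)*(-1) - 3*(-1) = 5 - (-3) = 8
uv = 2 + 8*e12


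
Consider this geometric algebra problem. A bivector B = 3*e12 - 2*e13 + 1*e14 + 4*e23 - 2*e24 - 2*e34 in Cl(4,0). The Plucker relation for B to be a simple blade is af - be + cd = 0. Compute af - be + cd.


Plucker relation: af - be + cd
a*f = 3*(-2) = -6
b*e = (-2)*(-2) = 4
c*d = 1*4 = 4
af - be + cd = -6 - 4 + 4
= -6


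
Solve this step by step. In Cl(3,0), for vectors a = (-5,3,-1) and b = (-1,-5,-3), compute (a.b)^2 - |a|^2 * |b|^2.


a . b = (-5)*(-1) + 3*(-5) + (-1)*(-3)
= 5 + (-15) + 3 = -7
|a|^2 = (-5)^2 + 3^2 + (-1)^2 = 35
|b|^2 = (-1)^2 + (-5)^2 + (-3)^2 = 35
(a.b)^2 = (-7)^2 = 49
|a|^2 * |b|^2 = 35 * 35 = 1225
Result = 49 - 1225 = -1176


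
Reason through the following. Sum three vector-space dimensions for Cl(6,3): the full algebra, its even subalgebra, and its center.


n = 6 + 3 = 9
Total dim = 2^9 = 512
Even subalgebra dim = 2^8 = 256
n is odd, so center dim = 2
Sum = 512 + 256 + 2 = 770


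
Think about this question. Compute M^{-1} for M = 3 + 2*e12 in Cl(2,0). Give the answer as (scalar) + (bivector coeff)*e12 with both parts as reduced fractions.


M = 3 + 2*e12, where e12^2 = -1.
Since M commutes with its reverse ~M = a - b*e12, M * ~M = a^2 - b^2*e12^2 = a^2 + b^2.
So M^{-1} = ~M / (a^2 + b^2) = (a - b*e12)/(a^2 + b^2).
a^2 + b^2 = 9 + 4 = 13
Scalar part = 3/13 = 3/13
Bivector coeff = -2/13 = -2/13
M^{-1} = 3/13 - 2/13*e12


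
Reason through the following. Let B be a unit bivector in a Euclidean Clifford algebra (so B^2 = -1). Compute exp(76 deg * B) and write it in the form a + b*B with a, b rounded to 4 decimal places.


For a unit bivector B with B^2 = -1, the exponential series gives
e^(theta*B) = cos(theta) + sin(theta)*B (the GA analogue of Euler's formula).
theta = 76 degrees = 1.32645 rad
cos(76 deg) = 0.2419
sin(76 deg) = 0.9703
exp(theta*B) = 0.2419 + 0.9703*B


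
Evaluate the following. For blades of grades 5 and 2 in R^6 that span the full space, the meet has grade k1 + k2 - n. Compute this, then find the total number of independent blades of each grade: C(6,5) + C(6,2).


Meet grade = grade(A) + grade(B) - n
= 5 + 2 - 6 = 1
C(6,5) = 6
C(6,2) = 15
dim_A + dim_B = 6 + 15 = 21


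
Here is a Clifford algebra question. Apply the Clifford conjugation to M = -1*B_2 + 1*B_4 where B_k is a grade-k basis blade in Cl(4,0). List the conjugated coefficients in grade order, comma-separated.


Clifford conjugate sign for grade k: (-1)^(k(k+1)/2)
Grade 2: (-1)^(2*3/2) = (-1)^3 = -1, coeff -1 -> 1
Grade 4: (-1)^(4*5/2) = (-1)^10 = 1, coeff 1 -> 1
Conjugated coefficients: 1, 1


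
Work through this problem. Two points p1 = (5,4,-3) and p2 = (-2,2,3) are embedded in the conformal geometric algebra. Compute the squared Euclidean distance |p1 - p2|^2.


p1 - p2 = (7, 2, -6)
|p1 - p2|^2 = 7^2 + 2^2 + (-6)^2
= 49 + 4 + 36
= 89


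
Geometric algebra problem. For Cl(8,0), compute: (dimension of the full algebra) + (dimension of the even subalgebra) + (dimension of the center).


n = 8 + 0 = 8
Total dim = 2^8 = 256
Even subalgebra dim = 2^7 = 128
n is even, so center dim = 1
Sum = 256 + 128 + 1 = 385


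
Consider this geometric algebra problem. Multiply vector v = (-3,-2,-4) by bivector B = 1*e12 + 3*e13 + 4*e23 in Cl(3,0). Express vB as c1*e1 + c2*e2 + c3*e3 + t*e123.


vB has grade-1 (vector) and grade-3 (trivector) parts: vB = (v _| B) + (v ^ B).
Vector part <vB>_1:
  e1: -v2*b12 - v3*b13 = -(-2)*(1) - (-4)*(3) = 14
  e2: v1*b12 - v3*b23 = (-3)*(1) - (-4)*(4) = 13
  e3: v1*b13 + v2*b23 = (-3)*(3) + (-2)*(4) = -17
Trivector part <vB>_3:
  e123: v1*b23 - v2*b13 + v3*b12 = (-3)*(4) - (-2)*(3) + (-4)*(1) = -10
vB = 14*e1 + 13*e2 - 17*e3 - 10*e123


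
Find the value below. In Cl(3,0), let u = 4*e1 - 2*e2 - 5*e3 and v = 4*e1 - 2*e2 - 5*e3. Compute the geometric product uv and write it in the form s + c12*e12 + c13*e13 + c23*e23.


In Cl(3,0): e_i^2 = 1, e_ie_j = -e_je_i for i != j.
Scalar part = u . v = 4*4 + (-2)*(-2) + (-5)*(-5)
= 16 + 4 + 25 = 45
e12 coeff = 4*(-2) - (-2)*4 = -8 - (-8) = 0
e13 coeff = 4*(-5) - (-5)*4 = -20 - (-20) = 0
e23 coeff = (-2)*(-5) - (-5)*(-2) = 10 - 10 = 0
uv = 45 + 0*e12 + 0*e13 + 0*e23


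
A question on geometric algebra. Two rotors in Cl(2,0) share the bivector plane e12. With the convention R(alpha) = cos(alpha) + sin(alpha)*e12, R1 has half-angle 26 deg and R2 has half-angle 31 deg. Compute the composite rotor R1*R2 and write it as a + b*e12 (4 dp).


Same-plane rotors commute and their half-angles add:
R1*R2 = cos(a1 + a2) + sin(a1 + a2)*e12.
a1 + a2 = 26 + 31 = 57 deg
cos(57 deg) = 0.5446
sin(57 deg) = 0.8387
R1*R2 = 0.5446 + 0.8387*e12


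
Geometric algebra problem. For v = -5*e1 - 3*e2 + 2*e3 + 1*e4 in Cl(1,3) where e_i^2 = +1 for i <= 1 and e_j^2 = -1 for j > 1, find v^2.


v^2 = sum of c_i^2 * e_i^2
Positive signature terms (e_i^2 = +1): (-5)^2 = 25
Negative signature terms (e_j^2 = -1): (-3)^2 + 2^2 + 1^2 = 14
v^2 = 25 - 14 = 11


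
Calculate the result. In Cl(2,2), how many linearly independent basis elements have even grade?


Even subalgebra dimension = 2^(n-1)
n = 2 + 2 = 4
2^(4 - 1) = 2^3 = 8
Verification: sum of C(4,k) for even k = 1 + 6 + 1 = 8
Result = 8


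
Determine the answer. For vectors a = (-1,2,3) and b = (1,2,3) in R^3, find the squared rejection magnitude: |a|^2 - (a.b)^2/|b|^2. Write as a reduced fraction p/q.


|a|^2 = (-1)^2 + 2^2 + 3^2 = 14
|b|^2 = 1^2 + 2^2 + 3^2 = 14
a . b = (-1)*1 + 2*2 + 3*3 = 12
(a.b)^2 = 12^2 = 144
|rej|^2 = 14 - 144/14
= (196 - 144)/14
= 52/14
In lowest terms: 26/7


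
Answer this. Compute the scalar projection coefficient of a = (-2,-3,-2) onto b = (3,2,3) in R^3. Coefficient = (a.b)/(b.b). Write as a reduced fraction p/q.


Projection coefficient = (a . b) / (b . b)
a . b = (-2)*3 + (-3)*2 + (-2)*3
= -6 + (-6) + (-6) = -18
b . b = 3^2 + 2^2 + 3^2
= 9 + 4 + 9 = 22
Coefficient = -18/22
In lowest terms: -9/11


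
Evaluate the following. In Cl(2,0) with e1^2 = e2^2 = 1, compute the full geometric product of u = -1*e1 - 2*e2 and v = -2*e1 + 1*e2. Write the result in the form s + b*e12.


Expand: (-1*e1 - 2*e2)(-2*e1 + 1*e2)
= (-1)*(-2)*e1e1 + (-1)*1*e1e2 + (-2)*(-2)*e2e1 + (-2)*1*e2e2
Using e1^2 = e2^2 = 1, e2e1 = -e1e2:
Scalar part s = (-1)*(-2) + (-2)*1 = 2 + (-2) = 0
Bivector part b = (-1)*1 - (-2)*(-2) = -1 - 4 = -5
uv = 0 - 5*e12


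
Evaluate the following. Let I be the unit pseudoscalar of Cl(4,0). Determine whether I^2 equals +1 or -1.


The pseudoscalar I = e1...e_n (product of all n generators) of Cl(p,q) satisfies I^2 = (-1)^(q + n(n-1)/2).
p = 4, q = 0, n = p + q = 4
n(n-1)/2 = 4 * 3 / 2 = 6
Exponent = q + n(n-1)/2 = 0 + 6 = 6
I^2 = (-1)^6 = +1


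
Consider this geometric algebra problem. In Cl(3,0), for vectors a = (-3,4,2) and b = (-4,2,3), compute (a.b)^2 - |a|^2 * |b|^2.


a . b = (-3)*(-4) + 4*2 + 2*3
= 12 + 8 + 6 = 26
|a|^2 = (-3)^2 + 4^2 + 2^2 = 29
|b|^2 = (-4)^2 + 2^2 + 3^2 = 29
(a.b)^2 = 26^2 = 676
|a|^2 * |b|^2 = 29 * 29 = 841
Result = 676 - 841 = -165


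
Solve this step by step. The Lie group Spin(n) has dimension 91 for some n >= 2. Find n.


dim Spin(n) = dim so(n) = n(n-1)/2.
Solve n(n-1)/2 = 91, i.e. n^2 - n - 182 = 0.
Discriminant = 1 + 8*91 = 729
n = (1 + sqrt(729))/2 = (1 + 27)/2 = 14


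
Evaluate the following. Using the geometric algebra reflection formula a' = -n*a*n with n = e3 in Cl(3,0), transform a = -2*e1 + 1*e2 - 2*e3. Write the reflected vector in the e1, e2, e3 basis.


Reflection formula: a' = -n*a*n, with n = e3 (unit vector, n^2 = 1).
For reflection through hyperplane perp to e3:
The component along e3 flips sign, others stay.
a = (-2, 1, -2)
a' = (-2, 1, 2)
a' = -2*e1 + 1*e2 + 2*e3


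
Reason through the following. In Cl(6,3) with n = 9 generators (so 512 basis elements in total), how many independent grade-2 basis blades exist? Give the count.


Number of grade-k basis blades in Cl(p,q) with n = p + q is C(n, k).
n = 6 + 3 = 9
C(9, 2) = 9! / (2! * 7!)
= 362880 / (2 * 5040)
= 36


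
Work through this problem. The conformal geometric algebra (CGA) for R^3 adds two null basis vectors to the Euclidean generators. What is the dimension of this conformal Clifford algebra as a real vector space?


The conformal model of R^3 uses Cl(4,1): the 3 Euclidean generators plus two extra orthogonal generators e+ (e+^2 = +1) and e- (e-^2 = -1), from which the null vectors e0, einf are built.
Number of generators m = 3 + 2 = 5.
dim Cl(p,q) = 2^m = 2^5 = 32


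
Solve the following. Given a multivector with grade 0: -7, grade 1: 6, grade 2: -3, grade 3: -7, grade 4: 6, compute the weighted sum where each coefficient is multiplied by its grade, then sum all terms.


Grade-weighted sum = sum of grade_k * coefficient_k
0*(-7) = 0
1*6 = 6
2*(-3) = -6
3*(-7) = -21
4*6 = 24
Total = 0 + 6 + (-6) + (-21) + 24 = 3


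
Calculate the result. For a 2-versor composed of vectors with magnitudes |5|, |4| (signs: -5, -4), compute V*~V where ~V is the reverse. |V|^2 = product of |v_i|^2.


Each vector v_i has |v_i|^2 = s_i^2
Squared scales: (-5)^2 = 25, (-4)^2 = 16
|V|^2 = 25 * 16
= 400


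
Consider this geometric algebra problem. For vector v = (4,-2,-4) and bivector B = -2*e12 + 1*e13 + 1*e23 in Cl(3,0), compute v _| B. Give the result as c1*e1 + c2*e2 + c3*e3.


Left contraction v _| B = <vB>_1 (grade-1 part of the geometric product vB).
Using e1_|e12 = e2, e2_|e12 = -e1, e1_|e13 = e3, e3_|e13 = -e1, e2_|e23 = e3, e3_|e23 = -e2:
e1 coeff: -v2*b12 - v3*b13 = -(-2)*(-2) - (-4)*(1) = 0
e2 coeff: v1*b12 - v3*b23 = (4)*(-2) - (-4)*(1) = -4
e3 coeff: v1*b13 + v2*b23 = (4)*(1) + (-2)*(1) = 2
v _| B = 0*e1 - 4*e2 + 2*e3


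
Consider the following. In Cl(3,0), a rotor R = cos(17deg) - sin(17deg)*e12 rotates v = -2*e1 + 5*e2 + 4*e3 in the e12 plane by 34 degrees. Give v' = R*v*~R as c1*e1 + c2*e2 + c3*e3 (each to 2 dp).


Rotor R = cos(17deg) - sin(17deg)*e12
Rotation angle theta = 2 * 17 = 34 degrees in the e12 plane (e1 -> e2).
The component perpendicular to the plane (e3) is invariant: v'_3 = v3 = 4.00
cos(34deg) = 0.8290, sin(34deg) = 0.5592
v'_1 = v1*cos(theta) - v2*sin(theta) = -2*0.8290 - 5*0.5592 = -4.45
v'_2 = v1*sin(theta) + v2*cos(theta) = -2*0.5592 + 5*0.8290 = 3.03
v' = -4.45*e1 + 3.03*e2 + 4.00*e3


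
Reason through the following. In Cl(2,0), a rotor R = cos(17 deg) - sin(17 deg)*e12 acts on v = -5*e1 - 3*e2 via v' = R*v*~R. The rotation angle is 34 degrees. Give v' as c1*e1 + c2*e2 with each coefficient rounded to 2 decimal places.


Rotor R = cos(17deg) - sin(17deg)*e12
Rotation angle theta = 2 * 17 = 34 degrees
v' = R*v*~R rotates v by theta.
cos(34deg) = 0.8290, sin(34deg) = 0.5592
v'_1 = -5*cos(34deg) - (-3)*sin(34deg)
= -5*0.8290 - (-3)*0.5592
= -2.47
v'_2 = -5*sin(34deg) + (-3)*cos(34deg)
= -5*0.5592 + (-3)*0.8290
= -5.28
v' = -2.47*e1 - 5.28*e2


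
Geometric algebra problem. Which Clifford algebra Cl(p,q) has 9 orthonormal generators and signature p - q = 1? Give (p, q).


We need p + q = 9 and p - q = 1.
Adding: 2p = 9 + 1 = 10, so p = 5.
Then q = 9 - 5 = 4.
(p, q) = (5, 4)


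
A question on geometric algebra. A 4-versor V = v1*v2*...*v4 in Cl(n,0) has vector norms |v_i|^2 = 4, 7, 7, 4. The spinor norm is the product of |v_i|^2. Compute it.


Spinor norm N(V) = |v1|^2 * |v2|^2 * ... * |v4|^2
= 4 * 7 * 7 * 4
Running product: 4, 28, 196, 784
N(V) = 784


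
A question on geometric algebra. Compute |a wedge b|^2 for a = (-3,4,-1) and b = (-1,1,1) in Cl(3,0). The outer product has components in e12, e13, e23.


a wedge b = (a1*b2 - a2*b1)*e12 + (a1*b3 - a3*b1)*e13 + (a2*b3 - a3*b2)*e23
e12 coeff: (-3)*1 - 4*(-1) = -3 - (-4) = 1
e13 coeff: (-3)*1 - (-1)*(-1) = -3 - 1 = -4
e23 coeff: 4*1 - (-1)*1 = 4 - (-1) = 5
|a wedge b|^2 = 1^2 + (-4)^2 + 5^2
= 1 + 16 + 25
= 42


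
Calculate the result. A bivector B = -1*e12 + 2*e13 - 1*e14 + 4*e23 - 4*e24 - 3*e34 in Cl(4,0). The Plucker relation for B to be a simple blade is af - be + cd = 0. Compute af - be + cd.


Plucker relation: af - be + cd
a*f = (-1)*(-3) = 3
b*e = 2*(-4) = -8
c*d = (-1)*4 = -4
af - be + cd = 3 - (-8) + (-4)
= 7


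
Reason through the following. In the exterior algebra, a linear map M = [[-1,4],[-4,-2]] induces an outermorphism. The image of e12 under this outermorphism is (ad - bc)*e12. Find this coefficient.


The outermorphism of a linear map f sends e1^e2 to f(e1)^f(e2).
f(e1) = -1*e1 - 4*e2
f(e2) = 4*e1 - 2*e2
f(e1) ^ f(e2) = (-1*e1 - 4*e2) ^ (4*e1 - 2*e2)
= (-1)*(-2)*e12 + (-4)*4*e21
= (2 - (-16))*e12
= 18*e12
Coefficient = 18


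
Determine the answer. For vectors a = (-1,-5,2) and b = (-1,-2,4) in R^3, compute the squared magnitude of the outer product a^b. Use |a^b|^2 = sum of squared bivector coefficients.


a wedge b = (a1*b2 - a2*b1)*e12 + (a1*b3 - a3*b1)*e13 + (a2*b3 - a3*b2)*e23
e12 coeff: (-1)*(-2) - (-5)*(-1) = 2 - 5 = -3
e13 coeff: (-1)*4 - 2*(-1) = -4 - (-2) = -2
e23 coeff: (-5)*4 - 2*(-2) = -20 - (-4) = -16
|a wedge b|^2 = (-3)^2 + (-2)^2 + (-16)^2
= 9 + 4 + 256
= 269


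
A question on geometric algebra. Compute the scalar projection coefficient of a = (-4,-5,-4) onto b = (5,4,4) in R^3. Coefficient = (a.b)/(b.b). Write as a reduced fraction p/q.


Projection coefficient = (a . b) / (b . b)
a . b = (-4)*5 + (-5)*4 + (-4)*4
= -20 + (-20) + (-16) = -56
b . b = 5^2 + 4^2 + 4^2
= 25 + 16 + 16 = 57
Coefficient = -56/57
In lowest terms: -56/57


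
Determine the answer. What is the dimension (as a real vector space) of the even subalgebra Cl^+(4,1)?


Even subalgebra dimension = 2^(n-1)
n = 4 + 1 = 5
2^(5 - 1) = 2^4 = 16
Verification: sum of C(5,k) for even k = 1 + 10 + 5 = 16
Result = 16


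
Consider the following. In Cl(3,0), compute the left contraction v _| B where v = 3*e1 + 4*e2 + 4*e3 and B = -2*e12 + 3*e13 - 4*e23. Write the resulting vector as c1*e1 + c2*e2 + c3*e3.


Left contraction v _| B = <vB>_1 (grade-1 part of the geometric product vB).
Using e1_|e12 = e2, e2_|e12 = -e1, e1_|e13 = e3, e3_|e13 = -e1, e2_|e23 = e3, e3_|e23 = -e2:
e1 coeff: -v2*b12 - v3*b13 = -(4)*(-2) - (4)*(3) = -4
e2 coeff: v1*b12 - v3*b23 = (3)*(-2) - (4)*(-4) = 10
e3 coeff: v1*b13 + v2*b23 = (3)*(3) + (4)*(-4) = -7
v _| B = -4*e1 + 10*e2 - 7*e3


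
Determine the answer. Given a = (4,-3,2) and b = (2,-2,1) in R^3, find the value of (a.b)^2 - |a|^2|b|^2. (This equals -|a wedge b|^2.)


a . b = 4*2 + (-3)*(-2) + 2*1
= 8 + 6 + 2 = 16
|a|^2 = 4^2 + (-3)^2 + 2^2 = 29
|b|^2 = 2^2 + (-2)^2 + 1^2 = 9
(a.b)^2 = 16^2 = 256
|a|^2 * |b|^2 = 29 * 9 = 261
Result = 256 - 261 = -5


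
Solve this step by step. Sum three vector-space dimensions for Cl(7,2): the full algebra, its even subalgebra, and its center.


n = 7 + 2 = 9
Total dim = 2^9 = 512
Even subalgebra dim = 2^8 = 256
n is odd, so center dim = 2
Sum = 512 + 256 + 2 = 770


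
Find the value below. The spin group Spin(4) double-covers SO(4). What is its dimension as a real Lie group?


Spin(n) double-covers SO(n); both have Lie algebra so(n) of dimension n(n-1)/2.
n = 4
n(n-1) = 4 * 3 = 12
dim Spin(4) = 12/2 = 6


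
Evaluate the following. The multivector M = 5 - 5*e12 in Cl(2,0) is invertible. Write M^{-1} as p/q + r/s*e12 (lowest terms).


M = 5 - 5*e12, where e12^2 = -1.
Since M commutes with its reverse ~M = a - b*e12, M * ~M = a^2 - b^2*e12^2 = a^2 + b^2.
So M^{-1} = ~M / (a^2 + b^2) = (a - b*e12)/(a^2 + b^2).
a^2 + b^2 = 25 + 25 = 50
Scalar part = 5/50 = 1/10
Bivector coeff = 5/50 = 1/10
M^{-1} = 1/10 + 1/10*e12


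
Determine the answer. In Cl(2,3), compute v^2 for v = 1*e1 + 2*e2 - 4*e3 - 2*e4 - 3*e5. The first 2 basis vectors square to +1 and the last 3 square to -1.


v^2 = sum of c_i^2 * e_i^2
Positive signature terms (e_i^2 = +1): 1^2 + 2^2 = 5
Negative signature terms (e_j^2 = -1): (-4)^2 + (-2)^2 + (-3)^2 = 29
v^2 = 5 - 29 = -24


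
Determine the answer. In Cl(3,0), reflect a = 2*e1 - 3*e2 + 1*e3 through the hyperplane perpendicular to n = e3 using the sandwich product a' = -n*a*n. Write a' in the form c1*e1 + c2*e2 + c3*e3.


Reflection formula: a' = -n*a*n, with n = e3 (unit vector, n^2 = 1).
For reflection through hyperplane perp to e3:
The component along e3 flips sign, others stay.
a = (2, -3, 1)
a' = (2, -3, -1)
a' = 2*e1 - 3*e2 - 1*e3


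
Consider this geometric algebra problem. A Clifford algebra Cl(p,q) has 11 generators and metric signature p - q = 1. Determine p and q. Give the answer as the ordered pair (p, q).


We need p + q = 11 and p - q = 1.
Adding: 2p = 11 + 1 = 12, so p = 6.
Then q = 11 - 6 = 5.
(p, q) = (6, 5)


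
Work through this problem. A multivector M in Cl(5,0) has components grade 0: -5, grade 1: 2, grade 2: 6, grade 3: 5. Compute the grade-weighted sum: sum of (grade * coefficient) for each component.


Grade-weighted sum = sum of grade_k * coefficient_k
0*(-5) = 0
1*2 = 2
2*6 = 12
3*5 = 15
Total = 0 + 2 + 12 + 15 = 29


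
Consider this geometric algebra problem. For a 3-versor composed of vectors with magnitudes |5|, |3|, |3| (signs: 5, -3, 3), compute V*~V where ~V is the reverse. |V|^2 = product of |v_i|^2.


Each vector v_i has |v_i|^2 = s_i^2
Squared scales: 5^2 = 25, (-3)^2 = 9, 3^2 = 9
|V|^2 = 25 * 9 * 9
= 2025


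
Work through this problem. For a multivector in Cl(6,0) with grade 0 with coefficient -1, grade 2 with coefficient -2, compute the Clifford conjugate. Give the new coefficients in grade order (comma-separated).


Clifford conjugate sign for grade k: (-1)^(k(k+1)/2)
Grade 0: (-1)^(0*1/2) = (-1)^0 = 1, coeff -1 -> -1
Grade 2: (-1)^(2*3/2) = (-1)^3 = -1, coeff -2 -> 2
Conjugated coefficients: -1, 2


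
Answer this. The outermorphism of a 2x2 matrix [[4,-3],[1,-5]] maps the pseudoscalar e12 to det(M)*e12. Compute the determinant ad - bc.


The outermorphism of a linear map f sends e1^e2 to f(e1)^f(e2).
f(e1) = 4*e1 + 1*e2
f(e2) = -3*e1 - 5*e2
f(e1) ^ f(e2) = (4*e1 + 1*e2) ^ (-3*e1 - 5*e2)
= 4*(-5)*e12 + 1*(-3)*e21
= (-20 - (-3))*e12
= -17*e12
Coefficient = -17


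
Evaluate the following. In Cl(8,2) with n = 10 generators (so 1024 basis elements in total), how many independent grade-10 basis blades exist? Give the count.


Number of grade-k basis blades in Cl(p,q) with n = p + q is C(n, k).
n = 8 + 2 = 10
C(10, 10) = 10! / (10! * 0!)
= 3628800 / (3628800 * 1)
= 1


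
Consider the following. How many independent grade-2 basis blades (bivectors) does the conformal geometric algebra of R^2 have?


The conformal model of R^2 uses Cl(3,1) with m = 2 + 2 = 4 generators.
Number of grade-2 blades = C(m, 2) = C(4, 2)
= 4*3/2 = 6


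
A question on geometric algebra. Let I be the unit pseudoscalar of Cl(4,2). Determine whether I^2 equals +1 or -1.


The pseudoscalar I = e1...e_n (product of all n generators) of Cl(p,q) satisfies I^2 = (-1)^(q + n(n-1)/2).
p = 4, q = 2, n = p + q = 6
n(n-1)/2 = 6 * 5 / 2 = 15
Exponent = q + n(n-1)/2 = 2 + 15 = 17
I^2 = (-1)^17 = -1


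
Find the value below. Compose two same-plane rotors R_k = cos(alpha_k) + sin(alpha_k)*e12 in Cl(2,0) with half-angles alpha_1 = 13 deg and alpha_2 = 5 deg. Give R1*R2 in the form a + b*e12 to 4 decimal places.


Same-plane rotors commute and their half-angles add:
R1*R2 = cos(a1 + a2) + sin(a1 + a2)*e12.
a1 + a2 = 13 + 5 = 18 deg
cos(18 deg) = 0.9511
sin(18 deg) = 0.3090
R1*R2 = 0.9511 + 0.3090*e12


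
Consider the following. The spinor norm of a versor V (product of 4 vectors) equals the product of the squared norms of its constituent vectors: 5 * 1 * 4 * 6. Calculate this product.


Spinor norm N(V) = |v1|^2 * |v2|^2 * ... * |v4|^2
= 5 * 1 * 4 * 6
Running product: 5, 5, 20, 120
N(V) = 120


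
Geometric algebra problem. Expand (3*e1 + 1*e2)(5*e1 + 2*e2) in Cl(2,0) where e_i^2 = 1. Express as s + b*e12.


Expand: (3*e1 + 1*e2)(5*e1 + 2*e2)
= 3*5*e1e1 + 3*2*e1e2 + 1*5*e2e1 + 1*2*e2e2
Using e1^2 = e2^2 = 1, e2e1 = -e1e2:
Scalar part s = 3*5 + 1*2 = 15 + 2 = 17
Bivector part b = 3*2 - 1*5 = 6 - 5 = 1
uv = 17 + 1*e12


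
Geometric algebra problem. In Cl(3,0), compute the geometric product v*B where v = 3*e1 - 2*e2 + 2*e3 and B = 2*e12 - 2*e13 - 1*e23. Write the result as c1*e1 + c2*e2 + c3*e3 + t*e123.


vB has grade-1 (vector) and grade-3 (trivector) parts: vB = (v _| B) + (v ^ B).
Vector part <vB>_1:
  e1: -v2*b12 - v3*b13 = -(-2)*(2) - (2)*(-2) = 8
  e2: v1*b12 - v3*b23 = (3)*(2) - (2)*(-1) = 8
  e3: v1*b13 + v2*b23 = (3)*(-2) + (-2)*(-1) = -4
Trivector part <vB>_3:
  e123: v1*b23 - v2*b13 + v3*b12 = (3)*(-1) - (-2)*(-2) + (2)*(2) = -3
vB = 8*e1 + 8*e2 - 4*e3 - 3*e123


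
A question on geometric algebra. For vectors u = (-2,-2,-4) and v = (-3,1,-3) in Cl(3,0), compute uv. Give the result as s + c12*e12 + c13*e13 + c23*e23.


In Cl(3,0): e_i^2 = 1, e_ie_j = -e_je_i for i != j.
Scalar part = u . v = (-2)*(-3) + (-2)*1 + (-4)*(-3)
= 6 + (-2) + 12 = 16
e12 coeff = (-2)*1 - (-2)*(-3) = -2 - 6 = -8
e13 coeff = (-2)*(-3) - (-4)*(-3) = 6 - 12 = -6
e23 coeff = (-2)*(-3) - (-4)*1 = 6 - (-4) = 10
uv = 16 - 8*e12 - 6*e13 + 10*e23


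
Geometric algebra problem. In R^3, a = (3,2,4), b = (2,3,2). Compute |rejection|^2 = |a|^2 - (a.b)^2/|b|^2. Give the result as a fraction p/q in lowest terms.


|a|^2 = 3^2 + 2^2 + 4^2 = 29
|b|^2 = 2^2 + 3^2 + 2^2 = 17
a . b = 3*2 + 2*3 + 4*2 = 20
(a.b)^2 = 20^2 = 400
|rej|^2 = 29 - 400/17
= (493 - 400)/17
= 93/17
In lowest terms: 93/17


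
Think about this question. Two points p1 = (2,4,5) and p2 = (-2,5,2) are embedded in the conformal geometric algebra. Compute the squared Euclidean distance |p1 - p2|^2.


p1 - p2 = (4, -1, 3)
|p1 - p2|^2 = 4^2 + (-1)^2 + 3^2
= 16 + 1 + 9
= 26


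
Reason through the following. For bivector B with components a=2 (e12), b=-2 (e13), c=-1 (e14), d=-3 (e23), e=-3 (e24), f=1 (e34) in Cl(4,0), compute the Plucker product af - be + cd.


Plucker relation: af - be + cd
a*f = 2*1 = 2
b*e = (-2)*(-3) = 6
c*d = (-1)*(-3) = 3
af - be + cd = 2 - 6 + 3
= -1


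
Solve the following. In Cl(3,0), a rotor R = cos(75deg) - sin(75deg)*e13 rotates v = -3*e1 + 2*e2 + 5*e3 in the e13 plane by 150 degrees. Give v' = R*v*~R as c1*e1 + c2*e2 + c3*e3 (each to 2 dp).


Rotor R = cos(75deg) - sin(75deg)*e13
Rotation angle theta = 2 * 75 = 150 degrees in the e13 plane (e1 -> e3).
The component perpendicular to the plane (e2) is invariant: v'_2 = v2 = 2.00
cos(150deg) = -0.8660, sin(150deg) = 0.5000
v'_1 = v1*cos(theta) - v3*sin(theta) = -3*(-0.8660) - 5*0.5000 = 0.10
v'_3 = v1*sin(theta) + v3*cos(theta) = -3*0.5000 + 5*(-0.8660) = -5.83
v' = 0.10*e1 + 2.00*e2 - 5.83*e3


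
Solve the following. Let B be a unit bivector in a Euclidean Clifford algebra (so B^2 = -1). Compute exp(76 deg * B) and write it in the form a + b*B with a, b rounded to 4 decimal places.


For a unit bivector B with B^2 = -1, the exponential series gives
e^(theta*B) = cos(theta) + sin(theta)*B (the GA analogue of Euler's formula).
theta = 76 degrees = 1.32645 rad
cos(76 deg) = 0.2419
sin(76 deg) = 0.9703
exp(theta*B) = 0.2419 + 0.9703*B


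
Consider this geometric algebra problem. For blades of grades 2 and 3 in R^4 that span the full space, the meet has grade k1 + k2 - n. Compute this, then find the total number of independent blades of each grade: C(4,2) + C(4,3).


Meet grade = grade(A) + grade(B) - n
= 2 + 3 - 4 = 1
C(4,2) = 6
C(4,3) = 4
dim_A + dim_B = 6 + 4 = 10


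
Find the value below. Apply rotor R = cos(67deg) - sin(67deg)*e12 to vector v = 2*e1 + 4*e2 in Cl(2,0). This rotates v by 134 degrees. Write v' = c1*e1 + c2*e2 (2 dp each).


Rotor R = cos(67deg) - sin(67deg)*e12
Rotation angle theta = 2 * 67 = 134 degrees
v' = R*v*~R rotates v by theta.
cos(134deg) = -0.6947, sin(134deg) = 0.7193
v'_1 = 2*cos(134deg) - 4*sin(134deg)
= 2*(-0.6947) - 4*0.7193
= -4.27
v'_2 = 2*sin(134deg) + 4*cos(134deg)
= 2*0.7193 + 4*(-0.6947)
= -1.34
v' = -4.27*e1 - 1.34*e2


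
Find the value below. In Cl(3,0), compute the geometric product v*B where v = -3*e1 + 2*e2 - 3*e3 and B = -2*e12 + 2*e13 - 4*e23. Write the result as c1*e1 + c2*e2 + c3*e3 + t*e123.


vB has grade-1 (vector) and grade-3 (trivector) parts: vB = (v _| B) + (v ^ B).
Vector part <vB>_1:
  e1: -v2*b12 - v3*b13 = -(2)*(-2) - (-3)*(2) = 10
  e2: v1*b12 - v3*b23 = (-3)*(-2) - (-3)*(-4) = -6
  e3: v1*b13 + v2*b23 = (-3)*(2) + (2)*(-4) = -14
Trivector part <vB>_3:
  e123: v1*b23 - v2*b13 + v3*b12 = (-3)*(-4) - (2)*(2) + (-3)*(-2) = 14
vB = 10*e1 - 6*e2 - 14*e3 + 14*e123


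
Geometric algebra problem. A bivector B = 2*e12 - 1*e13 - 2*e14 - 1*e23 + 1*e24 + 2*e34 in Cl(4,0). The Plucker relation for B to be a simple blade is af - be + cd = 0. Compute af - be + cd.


Plucker relation: af - be + cd
a*f = 2*2 = 4
b*e = (-1)*1 = -1
c*d = (-2)*(-1) = 2
af - be + cd = 4 - (-1) + 2
= 7


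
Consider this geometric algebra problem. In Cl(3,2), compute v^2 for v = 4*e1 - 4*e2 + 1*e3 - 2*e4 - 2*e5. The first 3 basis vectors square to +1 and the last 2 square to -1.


v^2 = sum of c_i^2 * e_i^2
Positive signature terms (e_i^2 = +1): 4^2 + (-4)^2 + 1^2 = 33
Negative signature terms (e_j^2 = -1): (-2)^2 + (-2)^2 = 8
v^2 = 33 - 8 = 25


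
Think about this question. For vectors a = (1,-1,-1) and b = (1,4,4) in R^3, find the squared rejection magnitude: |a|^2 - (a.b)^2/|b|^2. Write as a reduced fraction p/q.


|a|^2 = 1^2 + (-1)^2 + (-1)^2 = 3
|b|^2 = 1^2 + 4^2 + 4^2 = 33
a . b = 1*1 + (-1)*4 + (-1)*4 = -7
(a.b)^2 = (-7)^2 = 49
|rej|^2 = 3 - 49/33
= (99 - 49)/33
= 50/33
In lowest terms: 50/33


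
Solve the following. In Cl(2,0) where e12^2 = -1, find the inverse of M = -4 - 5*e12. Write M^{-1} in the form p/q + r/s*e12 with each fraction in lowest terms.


M = -4 - 5*e12, where e12^2 = -1.
Since M commutes with its reverse ~M = a - b*e12, M * ~M = a^2 - b^2*e12^2 = a^2 + b^2.
So M^{-1} = ~M / (a^2 + b^2) = (a - b*e12)/(a^2 + b^2).
a^2 + b^2 = 16 + 25 = 41
Scalar part = -4/41 = -4/41
Bivector coeff = 5/41 = 5/41
M^{-1} = -4/41 + 5/41*e12


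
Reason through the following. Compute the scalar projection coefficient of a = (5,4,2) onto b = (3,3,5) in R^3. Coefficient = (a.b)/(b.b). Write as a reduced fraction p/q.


Projection coefficient = (a . b) / (b . b)
a . b = 5*3 + 4*3 + 2*5
= 15 + 12 + 10 = 37
b . b = 3^2 + 3^2 + 5^2
= 9 + 9 + 25 = 43
Coefficient = 37/43
In lowest terms: 37/43


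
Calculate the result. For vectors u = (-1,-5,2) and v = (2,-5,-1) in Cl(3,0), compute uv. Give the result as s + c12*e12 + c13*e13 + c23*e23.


In Cl(3,0): e_i^2 = 1, e_ie_j = -e_je_i for i != j.
Scalar part = u . v = (-1)*2 + (-5)*(-5) + 2*(-1)
= -2 + 25 + (-2) = 21
e12 coeff = (-1)*(-5) - (-5)*2 = 5 - (-10) = 15
e13 coeff = (-1)*(-1) - 2*2 = 1 - 4 = -3
e23 coeff = (-5)*(-1) - 2*(-5) = 5 - (-10) = 15
uv = 21 + 15*e12 - 3*e13 + 15*e23


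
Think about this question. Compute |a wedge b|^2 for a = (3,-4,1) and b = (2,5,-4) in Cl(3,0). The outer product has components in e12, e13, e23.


a wedge b = (a1*b2 - a2*b1)*e12 + (a1*b3 - a3*b1)*e13 + (a2*b3 - a3*b2)*e23
e12 coeff: 3*5 - (-4)*2 = 15 - (-8) = 23
e13 coeff: 3*(-4) - 1*2 = -12 - 2 = -14
e23 coeff: (-4)*(-4) - 1*5 = 16 - 5 = 11
|a wedge b|^2 = 23^2 + (-14)^2 + 11^2
= 529 + 196 + 121
= 846


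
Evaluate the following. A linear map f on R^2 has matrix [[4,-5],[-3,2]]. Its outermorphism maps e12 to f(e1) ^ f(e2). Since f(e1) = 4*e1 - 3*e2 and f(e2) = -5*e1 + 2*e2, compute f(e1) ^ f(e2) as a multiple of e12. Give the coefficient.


The outermorphism of a linear map f sends e1^e2 to f(e1)^f(e2).
f(e1) = 4*e1 - 3*e2
f(e2) = -5*e1 + 2*e2
f(e1) ^ f(e2) = (4*e1 - 3*e2) ^ (-5*e1 + 2*e2)
= 4*2*e12 + (-3)*(-5)*e21
= (8 - 15)*e12
= -7*e12
Coefficient = -7


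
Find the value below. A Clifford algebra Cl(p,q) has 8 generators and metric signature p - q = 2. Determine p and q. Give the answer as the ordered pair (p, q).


We need p + q = 8 and p - q = 2.
Adding: 2p = 8 + 2 = 10, so p = 5.
Then q = 8 - 5 = 3.
(p, q) = (5, 3)


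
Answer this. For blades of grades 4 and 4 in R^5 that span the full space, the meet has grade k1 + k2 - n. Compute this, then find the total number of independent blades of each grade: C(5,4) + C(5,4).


Meet grade = grade(A) + grade(B) - n
= 4 + 4 - 5 = 3
C(5,4) = 5
C(5,4) = 5
dim_A + dim_B = 5 + 5 = 10


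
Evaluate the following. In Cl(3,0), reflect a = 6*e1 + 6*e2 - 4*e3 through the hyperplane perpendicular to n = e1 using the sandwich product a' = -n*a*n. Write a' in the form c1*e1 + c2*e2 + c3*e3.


Reflection formula: a' = -n*a*n, with n = e1 (unit vector, n^2 = 1).
For reflection through hyperplane perp to e1:
The component along e1 flips sign, others stay.
a = (6, 6, -4)
a' = (-6, 6, -4)
a' = -6*e1 + 6*e2 - 4*e3


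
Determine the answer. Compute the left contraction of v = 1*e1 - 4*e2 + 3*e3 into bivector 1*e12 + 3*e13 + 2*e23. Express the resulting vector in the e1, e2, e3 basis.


Left contraction v _| B = <vB>_1 (grade-1 part of the geometric product vB).
Using e1_|e12 = e2, e2_|e12 = -e1, e1_|e13 = e3, e3_|e13 = -e1, e2_|e23 = e3, e3_|e23 = -e2:
e1 coeff: -v2*b12 - v3*b13 = -(-4)*(1) - (3)*(3) = -5
e2 coeff: v1*b12 - v3*b23 = (1)*(1) - (3)*(2) = -5
e3 coeff: v1*b13 + v2*b23 = (1)*(3) + (-4)*(2) = -5
v _| B = -5*e1 - 5*e2 - 5*e3


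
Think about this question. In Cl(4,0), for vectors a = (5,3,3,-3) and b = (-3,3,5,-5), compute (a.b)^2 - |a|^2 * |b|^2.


a . b = 5*(-3) + 3*3 + 3*5 + (-3)*(-5)
= -15 + 9 + 15 + 15 = 24
|a|^2 = 5^2 + 3^2 + 3^2 + (-3)^2 = 52
|b|^2 = (-3)^2 + 3^2 + 5^2 + (-5)^2 = 68
(a.b)^2 = 24^2 = 576
|a|^2 * |b|^2 = 52 * 68 = 3536
Result = 576 - 3536 = -2960


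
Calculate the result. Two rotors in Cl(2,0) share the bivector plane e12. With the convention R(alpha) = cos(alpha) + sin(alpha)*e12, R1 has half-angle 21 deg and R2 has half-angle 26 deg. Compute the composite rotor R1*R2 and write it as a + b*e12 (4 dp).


Same-plane rotors commute and their half-angles add:
R1*R2 = cos(a1 + a2) + sin(a1 + a2)*e12.
a1 + a2 = 21 + 26 = 47 deg
cos(47 deg) = 0.6820
sin(47 deg) = 0.7314
R1*R2 = 0.6820 + 0.7314*e12


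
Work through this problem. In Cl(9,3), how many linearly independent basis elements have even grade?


Even subalgebra dimension = 2^(n-1)
n = 9 + 3 = 12
2^(12 - 1) = 2^11 = 2048
Verification: sum of C(12,k) for even k = 1 + 66 + 495 + 924 + 495 + 66 + 1 = 2048
Result = 2048


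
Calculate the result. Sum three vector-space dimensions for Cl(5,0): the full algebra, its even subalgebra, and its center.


n = 5 + 0 = 5
Total dim = 2^5 = 32
Even subalgebra dim = 2^4 = 16
n is odd, so center dim = 2
Sum = 32 + 16 + 2 = 50


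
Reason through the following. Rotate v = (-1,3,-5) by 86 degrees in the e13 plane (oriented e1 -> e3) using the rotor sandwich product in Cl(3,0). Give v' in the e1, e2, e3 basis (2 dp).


Rotor R = cos(43deg) - sin(43deg)*e13
Rotation angle theta = 2 * 43 = 86 degrees in the e13 plane (e1 -> e3).
The component perpendicular to the plane (e2) is invariant: v'_2 = v2 = 3.00
cos(86deg) = 0.0698, sin(86deg) = 0.9976
v'_1 = v1*cos(theta) - v3*sin(theta) = -1*0.0698 - (-5)*0.9976 = 4.92
v'_3 = v1*sin(theta) + v3*cos(theta) = -1*0.9976 + (-5)*0.0698 = -1.35
v' = 4.92*e1 + 3.00*e2 - 1.35*e3


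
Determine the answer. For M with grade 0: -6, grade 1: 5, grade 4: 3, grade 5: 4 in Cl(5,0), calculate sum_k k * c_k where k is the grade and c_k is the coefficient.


Grade-weighted sum = sum of grade_k * coefficient_k
0*(-6) = 0
1*5 = 5
4*3 = 12
5*4 = 20
Total = 0 + 5 + 12 + 20 = 37


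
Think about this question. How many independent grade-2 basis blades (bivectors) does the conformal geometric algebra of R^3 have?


The conformal model of R^3 uses Cl(4,1) with m = 3 + 2 = 5 generators.
Number of grade-2 blades = C(m, 2) = C(5, 2)
= 5*4/2 = 10


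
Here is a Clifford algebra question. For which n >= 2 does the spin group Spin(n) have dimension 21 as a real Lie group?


dim Spin(n) = dim so(n) = n(n-1)/2.
Solve n(n-1)/2 = 21, i.e. n^2 - n - 42 = 0.
Discriminant = 1 + 8*21 = 169
n = (1 + sqrt(169))/2 = (1 + 13)/2 = 7


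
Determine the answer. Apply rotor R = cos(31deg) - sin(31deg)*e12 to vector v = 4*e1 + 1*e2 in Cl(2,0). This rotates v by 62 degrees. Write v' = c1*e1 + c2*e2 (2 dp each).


Rotor R = cos(31deg) - sin(31deg)*e12
Rotation angle theta = 2 * 31 = 62 degrees
v' = R*v*~R rotates v by theta.
cos(62deg) = 0.4695, sin(62deg) = 0.8829
v'_1 = 4*cos(62deg) - 1*sin(62deg)
= 4*0.4695 - 1*0.8829
= 0.99
v'_2 = 4*sin(62deg) + 1*cos(62deg)
= 4*0.8829 + 1*0.4695
= 4.00
v' = 0.99*e1 + 4.00*e2


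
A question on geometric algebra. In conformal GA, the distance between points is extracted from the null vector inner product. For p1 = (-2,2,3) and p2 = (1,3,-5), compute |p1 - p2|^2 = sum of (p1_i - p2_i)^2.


p1 - p2 = (-3, -1, 8)
|p1 - p2|^2 = (-3)^2 + (-1)^2 + 8^2
= 9 + 1 + 64
= 74


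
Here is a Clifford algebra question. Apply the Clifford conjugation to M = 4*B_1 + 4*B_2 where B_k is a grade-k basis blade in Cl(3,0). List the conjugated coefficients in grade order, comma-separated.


Clifford conjugate sign for grade k: (-1)^(k(k+1)/2)
Grade 1: (-1)^(1*2/2) = (-1)^1 = -1, coeff 4 -> -4
Grade 2: (-1)^(2*3/2) = (-1)^3 = -1, coeff 4 -> -4
Conjugated coefficients: -4, -4


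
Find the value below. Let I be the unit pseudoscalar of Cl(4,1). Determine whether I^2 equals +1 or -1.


The pseudoscalar I = e1...e_n (product of all n generators) of Cl(p,q) satisfies I^2 = (-1)^(q + n(n-1)/2).
p = 4, q = 1, n = p + q = 5
n(n-1)/2 = 5 * 4 / 2 = 10
Exponent = q + n(n-1)/2 = 1 + 10 = 11
I^2 = (-1)^11 = -1


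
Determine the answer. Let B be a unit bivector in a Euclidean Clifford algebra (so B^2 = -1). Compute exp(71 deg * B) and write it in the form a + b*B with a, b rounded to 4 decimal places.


For a unit bivector B with B^2 = -1, the exponential series gives
e^(theta*B) = cos(theta) + sin(theta)*B (the GA analogue of Euler's formula).
theta = 71 degrees = 1.239184 rad
cos(71 deg) = 0.3256
sin(71 deg) = 0.9455
exp(theta*B) = 0.3256 + 0.9455*B


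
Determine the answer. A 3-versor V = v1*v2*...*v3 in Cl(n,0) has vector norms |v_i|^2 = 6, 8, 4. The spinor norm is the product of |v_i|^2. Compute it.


Spinor norm N(V) = |v1|^2 * |v2|^2 * ... * |v3|^2
= 6 * 8 * 4
Running product: 6, 48, 192
N(V) = 192


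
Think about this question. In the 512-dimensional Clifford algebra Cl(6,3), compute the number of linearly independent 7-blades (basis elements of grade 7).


Number of grade-k basis blades in Cl(p,q) with n = p + q is C(n, k).
n = 6 + 3 = 9
C(9, 7) = 9! / (7! * 2!)
= 362880 / (5040 * 2)
= 36
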